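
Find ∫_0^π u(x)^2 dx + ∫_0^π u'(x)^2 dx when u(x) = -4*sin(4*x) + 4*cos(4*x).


||u||_{H^1(0,π)}^2 = 272*π

u'(x) = -16*sin(4*x) - 16*cos(4*x).
Expand u² and (u')² and integrate term by term on (0, π), using: for integers n ≥ 1, ∫_0^π sin²(nx) dx = ∫_0^π cos²(nx) dx = π/2; for n ≠ n', ∫_0^π sin(nx)sin(n'x) dx = ∫_0^π cos(nx)cos(n'x) dx = 0; and by product-to-sum, ∫_0^π sin(nx)cos(n'x) dx = ½∫_0^π [sin((n+n')x) + sin((n−n')x)] dx, which is 0 when n+n' is even and 2n/(n²−n'²) when n+n' is odd (it need not vanish on (0, π)).
  u² squared terms: (-4)²·∫sin(4x)² dx = 16·π/2 = 8*π;  (4)²·∫cos(4x)² dx = 16·π/2 = 8*π.
  u² cross terms: 2·(-4)·(4)·∫sin(4x)·cos(4x) dx = -32·(0) = 0.
  So ∫_0^π u² dx = 8*π + 8*π + 0 = 16*π.
  (u')² squared terms: (-16)²·∫cos(4x)² dx = 256·π/2 = 128*π;  (-16)²·∫sin(4x)² dx = 256·π/2 = 128*π.
  (u')² cross terms: 2·(-16)·(-16)·∫cos(4x)·sin(4x) dx = 512·(0) = 0.
  So ∫_0^π (u')² dx = 128*π + 128*π + 0 = 256*π.
||u||_{H^1}^2 = (16*π) + (256*π) = 272*π.


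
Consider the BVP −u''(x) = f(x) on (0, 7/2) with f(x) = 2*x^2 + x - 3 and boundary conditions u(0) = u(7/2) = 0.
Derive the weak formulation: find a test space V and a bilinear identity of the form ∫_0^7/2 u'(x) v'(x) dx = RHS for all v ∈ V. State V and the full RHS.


V = H^1_0(0, 7/2) (so v(0) = v(7/2) = 0); weak form: ∫_0^7/2 u'v' dx = ∫_0^7/2 (2*x^2 + x - 3) v dx for all v ∈ V.

Multiply both sides by a test function v and integrate from 0 to 7/2:
  ∫_0^7/2 −u''(x) v(x) dx = ∫_0^7/2 f(x) v(x) dx.
Integrate the LHS by parts once:
  ∫_0^7/2 −u'' v dx = −[u'(x) v(x)]_0^7/2 + ∫_0^7/2 u'(x) v'(x) dx.
Thus ∫_0^7/2 u'(x) v'(x) dx = ∫_0^7/2 f(x) v(x) dx + [u'(x) v(x)]_0^7/2.
Choose V so that boundary terms are either known or forced to vanish.
u is Dirichlet: u(0) = u(7/2) = 0. Let V = H^1_0(0, 7/2); then v(0) = v(7/2) = 0, and [u' v]_0^7/2 = 0.
Weak formulation: find u (satisfying any essential BC) such that ∫_0^7/2 u'(x) v'(x) dx = ∫_0^7/2 f v dx for all v ∈ V.
Substituting f(x) = 2*x^2 + x - 3, the right-hand side is ∫_0^7/2 (2*x^2 + x - 3) v dx.


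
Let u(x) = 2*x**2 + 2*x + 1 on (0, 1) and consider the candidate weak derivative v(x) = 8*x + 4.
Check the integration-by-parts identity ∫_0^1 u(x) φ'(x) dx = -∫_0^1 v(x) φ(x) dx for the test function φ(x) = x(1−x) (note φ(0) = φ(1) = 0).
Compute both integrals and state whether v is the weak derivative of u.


LHS = -2/3, RHS = -4/3. No, v is not the weak derivative of u.

u(x) = 2*x**2 + 2*x + 1, classical derivative u'(x) = 4*x + 2.
φ(x) = x(1−x), so φ'(x) = 1 - 2*x.
Note φ(0) = φ(1) = 0, so the boundary term u·φ vanishes.
LHS = ∫_0^1 u(x) φ'(x) dx = ∫_0^1 (-4*x^3 - 2*x^2 + 1) dx. Term by term:
  ∫_0^1 -4*x^3 dx = -1;  ∫_0^1 -2*x^2 dx = -2/3;  ∫_0^1 1 dx = 1.
Sum: -1 − 2/3 + 1 = -2/3.
So LHS = -2/3.
∫_0^1 v(x) φ(x) dx = ∫_0^1 (-8*x^3 + 4*x^2 + 4*x) dx. Term by term:
  ∫_0^1 -8*x^3 dx = -2;  ∫_0^1 4*x^2 dx = 4/3;  ∫_0^1 4*x dx = 2.
Sum: -2 + 4/3 + 2 = 4/3.
So RHS = -∫_0^1 v(x) φ(x) dx = -4/3.
LHS − RHS = 2/3 ≠ 0, so the identity fails.
(For a valid weak derivative the identity must hold for EVERY test function, in particular this one. The failure shows v is NOT the weak derivative of u.)
Correct weak derivative would be u'(x) = 4*x + 2.


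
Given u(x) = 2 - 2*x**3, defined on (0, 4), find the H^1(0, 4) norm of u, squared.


||u||_{H^1}^2 = 568368/35

The H^1 norm (squared) on an interval (0, L) is
  ||u||_{H^1}^2 = ∫_0^L u(x)^2 dx + ∫_0^L u'(x)^2 dx.
Compute u'(x) = -6*x**2.
Then u(x)^2 = 4*x**6 - 8*x**3 + 4 and u'(x)^2 = 36*x**4.
Integrate each monomial from 0 to 4 using ∫_0^4 c·x^n dx = c·4^(n+1)/(n+1):
  ∫_0^4 u(x)^2 dx = ∫_0^4 (4*x^6 - 8*x^3 + 4) dx. Term by term:
    ∫_0^4 4*x^6 dx = 65536/7;  ∫_0^4 -8*x^3 dx = -512;  ∫_0^4 4 dx = 16.
  Sum: 65536/7 − 512 + 16 = 62064/7.
  ∫_0^4 u'(x)^2 dx = ∫_0^4 (36*x^4) dx. Term by term:
    ∫_0^4 36*x^4 dx = 36864/5.
Adding: ||u||_{H^1}^2 = 62064/7 + 36864/5 = 568368/35.


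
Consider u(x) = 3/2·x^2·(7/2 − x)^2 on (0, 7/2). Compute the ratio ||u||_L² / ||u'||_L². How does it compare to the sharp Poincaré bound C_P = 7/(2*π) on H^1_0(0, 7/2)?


||u||_L² / ||u'||_L² = 7*sqrt(3)/12 < C_P = 7/(2*π).

u(x) = 3/2·x^2·(7/2 − x)^2, so u'(x) = 3*x*(2*x - 7)*(4*x - 7)/4.
u(x) = 3/2·x^2·(7/2 − x)^2 vanishes at x = 0 and x = 7/2, so u ∈ H^1_0(0, 7/2). Differentiate via the product rule and integrate the resulting polynomials term by term.
  ∫_0^7/2 u² dx = ∫_0^7/2 (9*x^8/4 - 63*x^7/2 + 1323*x^6/8 - 3087*x^5/8 + 21609*x^4/64) dx. Term by term:
    ∫_0^7/2 9*x^8/4 dx = 40353607/2048;  ∫_0^7/2 -63*x^7/2 dx = -363182463/4096;  ∫_0^7/2 1323*x^6/8 dx = 155649627/1024;
    ∫_0^7/2 -3087*x^5/8 dx = -121060821/1024;  ∫_0^7/2 21609*x^4/64 dx = 363182463/10240.
  Sum: 40353607/2048 − 363182463/4096 + 155649627/1024 − 121060821/1024 + 363182463/10240 = 5764801/20480.
  ∫_0^7/2 (u')² dx = ∫_0^7/2 (36*x^6 - 378*x^5 + 5733*x^4/4 - 9261*x^3/4 + 21609*x^2/16) dx. Term by term:
    ∫_0^7/2 36*x^6 dx = 1058841/32;  ∫_0^7/2 -378*x^5 dx = -7411887/64;  ∫_0^7/2 5733*x^4/4 dx = 96354531/640;
    ∫_0^7/2 -9261*x^3/4 dx = -22235661/256;  ∫_0^7/2 21609*x^2/16 dx = 2470629/128.
  Sum: 1058841/32 − 7411887/64 + 96354531/640 − 22235661/256 + 2470629/128 = 352947/1280.
∫_0^7/2 u² dx = 5764801/20480, so ||u||_L² = 2401*sqrt(5)/320.
∫_0^7/2 (u')² dx = 352947/1280, so ||u'||_L² = 343*sqrt(15)/80.
Ratio ||u||_L² / ||u'||_L² = 7*sqrt(3)/12.
Sharp Poincaré constant on H^1_0(0, 7/2) is C_P = L/π = 7/(2*π), achieved by sin(2*π/7·x).
A polynomial bump cannot attain the sharp Poincaré constant (only the first sine eigenfunction does), so the ratio is strictly less than C_P, consistent with ||u||_L² ≤ C_P ||u'||_L².


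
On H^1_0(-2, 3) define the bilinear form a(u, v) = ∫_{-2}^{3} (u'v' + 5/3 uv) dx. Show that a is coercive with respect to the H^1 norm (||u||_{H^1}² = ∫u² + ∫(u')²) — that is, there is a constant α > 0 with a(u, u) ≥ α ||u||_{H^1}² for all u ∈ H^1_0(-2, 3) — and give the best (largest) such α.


α = 1

Coercivity of a(·,·) on H^1_0(-2, 3) means a(u, u) ≥ α ||u||_{H^1}² for every u ∈ H^1_0.
The interval has length L = 5, and Poincaré/coercivity depend only on L. Here a(u, u) = ∫(u')² + (5/3)·∫u².
Here c = 5/3 ≥ 1, so a(u,u) = ∫(u')² + c∫u² ≥ ∫(u')² + ∫u² = ||u||_{H^1}², i.e. α = 1 works. No larger α is possible: a(u,u) ≥ α||u||_{H^1}² means (1−α)∫(u')² ≥ (α−c)∫u², and for the modes u_n = sin(nπ(x−x₀)/L) (x₀ the left endpoint) one has ∫u_n²/∫(u_n')² = (L/(nπ))² → 0, so a(u_n,u_n)/||u_n||_{H^1}² → 1. Hence the optimal constant is α = 1.
Therefore α = 1.


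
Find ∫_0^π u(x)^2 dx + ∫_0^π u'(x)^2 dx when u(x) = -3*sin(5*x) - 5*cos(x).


||u||_{H^1(0,π)}^2 = 142*π

u'(x) = 5*sin(x) - 15*cos(5*x).
Expand u² and (u')² and integrate term by term on (0, π), using: for integers n ≥ 1, ∫_0^π sin²(nx) dx = ∫_0^π cos²(nx) dx = π/2; for n ≠ n', ∫_0^π sin(nx)sin(n'x) dx = ∫_0^π cos(nx)cos(n'x) dx = 0; and by product-to-sum, ∫_0^π sin(nx)cos(n'x) dx = ½∫_0^π [sin((n+n')x) + sin((n−n')x)] dx, which is 0 when n+n' is even and 2n/(n²−n'²) when n+n' is odd (it need not vanish on (0, π)).
  u² squared terms: (-5)²·∫cos(x)² dx = 25·π/2 = 25*π/2;  (-3)²·∫sin(5x)² dx = 9·π/2 = 9*π/2.
  u² cross terms: 2·(-5)·(-3)·∫cos(x)·sin(5x) dx = 30·(0) = 0.
  So ∫_0^π u² dx = 25*π/2 + 9*π/2 + 0 = 17*π.
  (u')² squared terms: (-15)²·∫cos(5x)² dx = 225·π/2 = 225*π/2;  (5)²·∫sin(x)² dx = 25·π/2 = 25*π/2.
  (u')² cross terms: 2·(-15)·(5)·∫cos(5x)·sin(x) dx = -150·(0) = 0.
  So ∫_0^π (u')² dx = 225*π/2 + 25*π/2 + 0 = 125*π.
||u||_{H^1}^2 = (17*π) + (125*π) = 142*π.


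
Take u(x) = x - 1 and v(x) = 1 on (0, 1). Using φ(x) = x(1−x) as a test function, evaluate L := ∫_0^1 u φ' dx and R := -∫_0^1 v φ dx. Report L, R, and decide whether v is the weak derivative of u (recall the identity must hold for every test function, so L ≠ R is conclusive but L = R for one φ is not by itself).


LHS = -1/6, RHS = -1/6. Yes, v = u' weakly.

u(x) = x - 1, classical derivative u'(x) = 1.
φ(x) = x(1−x), so φ'(x) = 1 - 2*x.
Note φ(0) = φ(1) = 0, so the boundary term u·φ vanishes.
LHS = ∫_0^1 u(x) φ'(x) dx = ∫_0^1 (-2*x^2 + 3*x - 1) dx. Term by term:
  ∫_0^1 -2*x^2 dx = -2/3;  ∫_0^1 3*x dx = 3/2;  ∫_0^1 -1 dx = -1.
Sum: -2/3 + 3/2 − 1 = -1/6.
So LHS = -1/6.
∫_0^1 v(x) φ(x) dx = ∫_0^1 (-x^2 + x) dx. Term by term:
  ∫_0^1 -x^2 dx = -1/3;  ∫_0^1 x dx = 1/2.
Sum: -1/3 + 1/2 = 1/6.
So RHS = -∫_0^1 v(x) φ(x) dx = -1/6.
LHS = RHS, so the identity holds for this test φ.
Moreover u is smooth here and v(x) = u'(x) = 1 pointwise, so the identity holds for every test function. Hence v is the weak derivative of u.


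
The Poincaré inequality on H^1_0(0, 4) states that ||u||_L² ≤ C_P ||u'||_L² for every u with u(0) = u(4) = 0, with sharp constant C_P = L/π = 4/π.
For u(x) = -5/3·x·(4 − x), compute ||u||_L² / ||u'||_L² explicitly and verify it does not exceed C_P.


||u||_L² / ||u'||_L² = 2*sqrt(10)/5 < C_P = 4/π.

u(x) = -5/3·x·(4 − x), so u'(x) = 10*x/3 - 20/3.
u(x) = -5/3·x·(4 − x) vanishes at x = 0 and x = 4, so u ∈ H^1_0(0, 4). Differentiate via the product rule and integrate the resulting polynomials term by term.
  ∫_0^4 u² dx = ∫_0^4 (25*x^4/9 - 200*x^3/9 + 400*x^2/9) dx. Term by term:
    ∫_0^4 25*x^4/9 dx = 5120/9;  ∫_0^4 -200*x^3/9 dx = -12800/9;  ∫_0^4 400*x^2/9 dx = 25600/27.
  Sum: 5120/9 − 12800/9 + 25600/27 = 2560/27.
  ∫_0^4 (u')² dx = ∫_0^4 (100*x^2/9 - 400*x/9 + 400/9) dx. Term by term:
    ∫_0^4 100*x^2/9 dx = 6400/27;  ∫_0^4 -400*x/9 dx = -3200/9;  ∫_0^4 400/9 dx = 1600/9.
  Sum: 6400/27 − 3200/9 + 1600/9 = 1600/27.
∫_0^4 u² dx = 2560/27, so ||u||_L² = 16*sqrt(30)/9.
∫_0^4 (u')² dx = 1600/27, so ||u'||_L² = 40*sqrt(3)/9.
Ratio ||u||_L² / ||u'||_L² = 2*sqrt(10)/5.
Sharp Poincaré constant on H^1_0(0, 4) is C_P = L/π = 4/π, achieved by sin(π/4·x).
A polynomial bump cannot attain the sharp Poincaré constant (only the first sine eigenfunction does), so the ratio is strictly less than C_P, consistent with ||u||_L² ≤ C_P ||u'||_L².


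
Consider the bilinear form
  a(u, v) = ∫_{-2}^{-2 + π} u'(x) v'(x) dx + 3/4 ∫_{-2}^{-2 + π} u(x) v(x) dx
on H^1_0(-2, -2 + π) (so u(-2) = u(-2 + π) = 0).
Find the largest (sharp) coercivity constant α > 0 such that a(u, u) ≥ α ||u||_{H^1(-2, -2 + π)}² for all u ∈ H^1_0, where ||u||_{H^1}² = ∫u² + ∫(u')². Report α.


α = 7/8

Coercivity of a(·,·) on H^1_0(-2, -2 + π) means a(u, u) ≥ α ||u||_{H^1}² for every u ∈ H^1_0.
The interval has length L = π, and Poincaré/coercivity depend only on L. Here a(u, u) = ∫(u')² + (3/4)·∫u².
Here 0 < c = 3/4 < 1. The condition a(u,u) ≥ α||u||_{H^1}² reads (1−α)∫(u')² ≥ (α−c)∫u². Any admissible α is ≤ 1 (rapidly oscillating u have ∫u²/∫(u')² → 0), and α = 1 would force 0 ≥ (1−c)∫u², impossible since c < 1; so 1−α > 0. By the sharp Poincaré inequality on H^1_0 of an interval of length L, ∫(u')² ≥ (π/L)²∫u² with equality for the first sine mode sin(π(x−x₀)/L) (x₀ the left endpoint), so the inequality holds for all u iff (1−α)(π/L)² ≥ α − c, i.e. α ≤ ((π/L)² + c)/((π/L)² + 1) = (1 + c(L/π)²)/(1 + (L/π)²). With (π/L)² = 1 and c = 3/4, the largest admissible constant is α = ((π/L)² + c)/((π/L)² + 1).
Simplifying, α = 7/8.


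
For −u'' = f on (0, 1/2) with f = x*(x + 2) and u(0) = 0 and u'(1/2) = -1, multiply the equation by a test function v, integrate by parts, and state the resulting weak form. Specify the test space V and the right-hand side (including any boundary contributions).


V = {v ∈ H^1(0, 1/2) : v(0) = 0} (test functions vanish at x = 0 where u is specified); weak form: ∫_0^1/2 u'v' dx = ∫_0^1/2 (x*(x + 2)) v dx − v(1/2) for all v ∈ V.

Multiply both sides by a test function v and integrate from 0 to 1/2:
  ∫_0^1/2 −u''(x) v(x) dx = ∫_0^1/2 f(x) v(x) dx.
Integrate the LHS by parts once:
  ∫_0^1/2 −u'' v dx = −[u'(x) v(x)]_0^1/2 + ∫_0^1/2 u'(x) v'(x) dx.
Thus ∫_0^1/2 u'(x) v'(x) dx = ∫_0^1/2 f(x) v(x) dx + [u'(x) v(x)]_0^1/2.
Choose V so that boundary terms are either known or forced to vanish.
Mixed BC: u(0) = 0 (Dirichlet) and u'(1/2) = -1 (Neumann). Define V = {v ∈ H^1(0, 1/2) : v(0) = 0}. Then [u' v]_0^1/2 = u'(1/2)·v(1/2) − u'(0)·0 = − v(1/2).
Weak formulation: find u (satisfying any essential BC) such that ∫_0^1/2 u'(x) v'(x) dx = ∫_0^1/2 f v dx − v(1/2) for all v ∈ V (Dirichlet at 0 absorbed into V; Neumann datum at x = 1/2 contributes the boundary term).
Substituting f(x) = x*(x + 2), the right-hand side is ∫_0^1/2 (x*(x + 2)) v dx − v(1/2).


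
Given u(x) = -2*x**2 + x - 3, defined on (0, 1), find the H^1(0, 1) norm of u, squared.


||u||_{H^1}^2 = 187/15

The H^1 norm (squared) on an interval (0, L) is
  ||u||_{H^1}^2 = ∫_0^L u(x)^2 dx + ∫_0^L u'(x)^2 dx.
Compute u'(x) = 1 - 4*x.
Then u(x)^2 = 4*x**4 - 4*x**3 + 13*x**2 - 6*x + 9 and u'(x)^2 = 16*x**2 - 8*x + 1.
Integrate each monomial from 0 to 1 using ∫_0^1 c·x^n dx = c·1^(n+1)/(n+1):
  ∫_0^1 u(x)^2 dx = ∫_0^1 (4*x^4 - 4*x^3 + 13*x^2 - 6*x + 9) dx. Term by term:
    ∫_0^1 4*x^4 dx = 4/5;  ∫_0^1 -4*x^3 dx = -1;  ∫_0^1 13*x^2 dx = 13/3;
    ∫_0^1 -6*x dx = -3;  ∫_0^1 9 dx = 9.
  Sum: 4/5 − 1 + 13/3 − 3 + 9 = 152/15.
  ∫_0^1 u'(x)^2 dx = ∫_0^1 (16*x^2 - 8*x + 1) dx. Term by term:
    ∫_0^1 16*x^2 dx = 16/3;  ∫_0^1 -8*x dx = -4;  ∫_0^1 1 dx = 1.
  Sum: 16/3 − 4 + 1 = 7/3.
Adding: ||u||_{H^1}^2 = 152/15 + 7/3 = 187/15.


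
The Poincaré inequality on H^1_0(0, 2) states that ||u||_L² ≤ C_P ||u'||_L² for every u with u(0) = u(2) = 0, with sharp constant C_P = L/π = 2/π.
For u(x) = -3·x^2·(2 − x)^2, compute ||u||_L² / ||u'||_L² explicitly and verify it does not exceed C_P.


||u||_L² / ||u'||_L² = sqrt(3)/3 < C_P = 2/π.

u(x) = -3·x^2·(2 − x)^2, so u'(x) = 12*x*(-x^2 + 3*x - 2).
u(x) = -3·x^2·(2 − x)^2 vanishes at x = 0 and x = 2, so u ∈ H^1_0(0, 2). Differentiate via the product rule and integrate the resulting polynomials term by term.
  ∫_0^2 u² dx = ∫_0^2 (9*x^8 - 72*x^7 + 216*x^6 - 288*x^5 + 144*x^4) dx. Term by term:
    ∫_0^2 9*x^8 dx = 512;  ∫_0^2 -72*x^7 dx = -2304;  ∫_0^2 216*x^6 dx = 27648/7;
    ∫_0^2 -288*x^5 dx = -3072;  ∫_0^2 144*x^4 dx = 4608/5.
  Sum: 512 − 2304 + 27648/7 − 3072 + 4608/5 = 256/35.
  ∫_0^2 (u')² dx = ∫_0^2 (144*x^6 - 864*x^5 + 1872*x^4 - 1728*x^3 + 576*x^2) dx. Term by term:
    ∫_0^2 144*x^6 dx = 18432/7;  ∫_0^2 -864*x^5 dx = -9216;  ∫_0^2 1872*x^4 dx = 59904/5;
    ∫_0^2 -1728*x^3 dx = -6912;  ∫_0^2 576*x^2 dx = 1536.
  Sum: 18432/7 − 9216 + 59904/5 − 6912 + 1536 = 768/35.
∫_0^2 u² dx = 256/35, so ||u||_L² = 16*sqrt(35)/35.
∫_0^2 (u')² dx = 768/35, so ||u'||_L² = 16*sqrt(105)/35.
Ratio ||u||_L² / ||u'||_L² = sqrt(3)/3.
Sharp Poincaré constant on H^1_0(0, 2) is C_P = L/π = 2/π, achieved by sin(π/2·x).
A polynomial bump cannot attain the sharp Poincaré constant (only the first sine eigenfunction does), so the ratio is strictly less than C_P, consistent with ||u||_L² ≤ C_P ||u'||_L².


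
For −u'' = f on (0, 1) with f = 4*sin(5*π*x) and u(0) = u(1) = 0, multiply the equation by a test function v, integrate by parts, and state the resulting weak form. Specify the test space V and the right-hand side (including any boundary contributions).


V = H^1_0(0, 1) (so v(0) = v(1) = 0); weak form: ∫_0^1 u'v' dx = ∫_0^1 (4*sin(5*π*x)) v dx for all v ∈ V.

Multiply both sides by a test function v and integrate from 0 to 1:
  ∫_0^1 −u''(x) v(x) dx = ∫_0^1 f(x) v(x) dx.
Integrate the LHS by parts once:
  ∫_0^1 −u'' v dx = −[u'(x) v(x)]_0^1 + ∫_0^1 u'(x) v'(x) dx.
Thus ∫_0^1 u'(x) v'(x) dx = ∫_0^1 f(x) v(x) dx + [u'(x) v(x)]_0^1.
Choose V so that boundary terms are either known or forced to vanish.
u is Dirichlet: u(0) = u(1) = 0. Let V = H^1_0(0, 1); then v(0) = v(1) = 0, and [u' v]_0^1 = 0.
Weak formulation: find u (satisfying any essential BC) such that ∫_0^1 u'(x) v'(x) dx = ∫_0^1 f v dx for all v ∈ V.
Substituting f(x) = 4*sin(5*π*x), the right-hand side is ∫_0^1 (4*sin(5*π*x)) v dx.


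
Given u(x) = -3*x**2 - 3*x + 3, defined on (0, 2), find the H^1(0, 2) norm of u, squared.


||u||_{H^1}^2 = 1368/5

The H^1 norm (squared) on an interval (0, L) is
  ||u||_{H^1}^2 = ∫_0^L u(x)^2 dx + ∫_0^L u'(x)^2 dx.
Compute u'(x) = -6*x - 3.
Then u(x)^2 = 9*x**4 + 18*x**3 - 9*x**2 - 18*x + 9 and u'(x)^2 = 36*x**2 + 36*x + 9.
Integrate each monomial from 0 to 2 using ∫_0^2 c·x^n dx = c·2^(n+1)/(n+1):
  ∫_0^2 u(x)^2 dx = ∫_0^2 (9*x^4 + 18*x^3 - 9*x^2 - 18*x + 9) dx. Term by term:
    ∫_0^2 9*x^4 dx = 288/5;  ∫_0^2 18*x^3 dx = 72;  ∫_0^2 -9*x^2 dx = -24;
    ∫_0^2 -18*x dx = -36;  ∫_0^2 9 dx = 18.
  Sum: 288/5 + 72 − 24 − 36 + 18 = 438/5.
  ∫_0^2 u'(x)^2 dx = ∫_0^2 (36*x^2 + 36*x + 9) dx. Term by term:
    ∫_0^2 36*x^2 dx = 96;  ∫_0^2 36*x dx = 72;  ∫_0^2 9 dx = 18.
  Sum: 96 + 72 + 18 = 186.
Adding: ||u||_{H^1}^2 = 438/5 + 186 = 1368/5.


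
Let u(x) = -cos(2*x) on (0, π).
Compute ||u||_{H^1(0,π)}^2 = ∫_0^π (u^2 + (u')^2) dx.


||u||_{H^1(0,π)}^2 = 5*π/2

u'(x) = 2*sin(2*x).
Expand u² and (u')² and integrate term by term on (0, π), using: for integers n ≥ 1, ∫_0^π sin²(nx) dx = ∫_0^π cos²(nx) dx = π/2; for n ≠ n', ∫_0^π sin(nx)sin(n'x) dx = ∫_0^π cos(nx)cos(n'x) dx = 0; and by product-to-sum, ∫_0^π sin(nx)cos(n'x) dx = ½∫_0^π [sin((n+n')x) + sin((n−n')x)] dx, which is 0 when n+n' is even and 2n/(n²−n'²) when n+n' is odd (it need not vanish on (0, π)).
  u² squared terms: (-1)²·∫cos(2x)² dx = 1·π/2 = π/2.
  So ∫_0^π u² dx = π/2.
  (u')² squared terms: (2)²·∫sin(2x)² dx = 4·π/2 = 2*π.
  So ∫_0^π (u')² dx = 2*π.
||u||_{H^1}^2 = (π/2) + (2*π) = 5*π/2.


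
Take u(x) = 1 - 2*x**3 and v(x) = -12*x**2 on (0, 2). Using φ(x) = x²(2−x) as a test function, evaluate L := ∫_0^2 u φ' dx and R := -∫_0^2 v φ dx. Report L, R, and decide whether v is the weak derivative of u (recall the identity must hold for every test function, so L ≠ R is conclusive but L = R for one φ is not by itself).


LHS = 64/5, RHS = 128/5. No, v is not the weak derivative of u.

u(x) = 1 - 2*x**3, classical derivative u'(x) = -6*x**2.
φ(x) = x²(2−x), so φ'(x) = x*(4 - 3*x).
Note φ(0) = φ(2) = 0, so the boundary term u·φ vanishes.
LHS = ∫_0^2 u(x) φ'(x) dx = ∫_0^2 (6*x^5 - 8*x^4 - 3*x^2 + 4*x) dx. Term by term:
  ∫_0^2 6*x^5 dx = 64;  ∫_0^2 -8*x^4 dx = -256/5;  ∫_0^2 -3*x^2 dx = -8;
  ∫_0^2 4*x dx = 8.
Sum: 64 − 256/5 − 8 + 8 = 64/5.
So LHS = 64/5.
∫_0^2 v(x) φ(x) dx = ∫_0^2 (12*x^5 - 24*x^4) dx. Term by term:
  ∫_0^2 12*x^5 dx = 128;  ∫_0^2 -24*x^4 dx = -768/5.
Sum: 128 − 768/5 = -128/5.
So RHS = -∫_0^2 v(x) φ(x) dx = 128/5.
LHS − RHS = -64/5 ≠ 0, so the identity fails.
(For a valid weak derivative the identity must hold for EVERY test function, in particular this one. The failure shows v is NOT the weak derivative of u.)
Correct weak derivative would be u'(x) = -6*x**2.


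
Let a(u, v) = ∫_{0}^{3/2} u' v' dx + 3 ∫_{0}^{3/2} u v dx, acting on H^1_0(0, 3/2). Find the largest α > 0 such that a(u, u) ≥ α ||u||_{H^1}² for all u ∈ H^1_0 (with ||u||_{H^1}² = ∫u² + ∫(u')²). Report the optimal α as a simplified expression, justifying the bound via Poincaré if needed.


α = 1

Coercivity of a(·,·) on H^1_0(0, 3/2) means a(u, u) ≥ α ||u||_{H^1}² for every u ∈ H^1_0.
The interval has length L = 3/2, and Poincaré/coercivity depend only on L. Here a(u, u) = ∫(u')² + (3)·∫u².
Here c = 3 ≥ 1, so a(u,u) = ∫(u')² + c∫u² ≥ ∫(u')² + ∫u² = ||u||_{H^1}², i.e. α = 1 works. No larger α is possible: a(u,u) ≥ α||u||_{H^1}² means (1−α)∫(u')² ≥ (α−c)∫u², and for the modes u_n = sin(nπ(x−x₀)/L) (x₀ the left endpoint) one has ∫u_n²/∫(u_n')² = (L/(nπ))² → 0, so a(u_n,u_n)/||u_n||_{H^1}² → 1. Hence the optimal constant is α = 1.
Therefore α = 1.


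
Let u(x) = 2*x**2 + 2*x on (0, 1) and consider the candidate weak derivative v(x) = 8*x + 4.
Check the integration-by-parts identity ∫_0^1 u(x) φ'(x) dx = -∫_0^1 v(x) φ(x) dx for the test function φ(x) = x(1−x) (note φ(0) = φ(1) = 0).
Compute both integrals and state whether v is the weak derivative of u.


LHS = -2/3, RHS = -4/3. No, v is not the weak derivative of u.

u(x) = 2*x**2 + 2*x, classical derivative u'(x) = 4*x + 2.
φ(x) = x(1−x), so φ'(x) = 1 - 2*x.
Note φ(0) = φ(1) = 0, so the boundary term u·φ vanishes.
LHS = ∫_0^1 u(x) φ'(x) dx = ∫_0^1 (-4*x^3 - 2*x^2 + 2*x) dx. Term by term:
  ∫_0^1 -4*x^3 dx = -1;  ∫_0^1 -2*x^2 dx = -2/3;  ∫_0^1 2*x dx = 1.
Sum: -1 − 2/3 + 1 = -2/3.
So LHS = -2/3.
∫_0^1 v(x) φ(x) dx = ∫_0^1 (-8*x^3 + 4*x^2 + 4*x) dx. Term by term:
  ∫_0^1 -8*x^3 dx = -2;  ∫_0^1 4*x^2 dx = 4/3;  ∫_0^1 4*x dx = 2.
Sum: -2 + 4/3 + 2 = 4/3.
So RHS = -∫_0^1 v(x) φ(x) dx = -4/3.
LHS − RHS = 2/3 ≠ 0, so the identity fails.
(For a valid weak derivative the identity must hold for EVERY test function, in particular this one. The failure shows v is NOT the weak derivative of u.)
Correct weak derivative would be u'(x) = 4*x + 2.


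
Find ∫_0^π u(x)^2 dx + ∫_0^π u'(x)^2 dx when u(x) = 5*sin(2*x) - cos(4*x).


||u||_{H^1(0,π)}^2 = 71*π

u'(x) = 4*sin(4*x) + 10*cos(2*x).
Expand u² and (u')² and integrate term by term on (0, π), using: for integers n ≥ 1, ∫_0^π sin²(nx) dx = ∫_0^π cos²(nx) dx = π/2; for n ≠ n', ∫_0^π sin(nx)sin(n'x) dx = ∫_0^π cos(nx)cos(n'x) dx = 0; and by product-to-sum, ∫_0^π sin(nx)cos(n'x) dx = ½∫_0^π [sin((n+n')x) + sin((n−n')x)] dx, which is 0 when n+n' is even and 2n/(n²−n'²) when n+n' is odd (it need not vanish on (0, π)).
  u² squared terms: (-1)²·∫cos(4x)² dx = 1·π/2 = π/2;  (5)²·∫sin(2x)² dx = 25·π/2 = 25*π/2.
  u² cross terms: 2·(-1)·(5)·∫cos(4x)·sin(2x) dx = -10·(0) = 0.
  So ∫_0^π u² dx = π/2 + 25*π/2 + 0 = 13*π.
  (u')² squared terms: (4)²·∫sin(4x)² dx = 16·π/2 = 8*π;  (10)²·∫cos(2x)² dx = 100·π/2 = 50*π.
  (u')² cross terms: 2·(4)·(10)·∫sin(4x)·cos(2x) dx = 80·(0) = 0.
  So ∫_0^π (u')² dx = 8*π + 50*π + 0 = 58*π.
||u||_{H^1}^2 = (13*π) + (58*π) = 71*π.


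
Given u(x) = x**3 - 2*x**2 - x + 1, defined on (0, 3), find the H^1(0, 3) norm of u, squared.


||u||_{H^1}^2 = 6477/70

The H^1 norm (squared) on an interval (0, L) is
  ||u||_{H^1}^2 = ∫_0^L u(x)^2 dx + ∫_0^L u'(x)^2 dx.
Compute u'(x) = 3*x**2 - 4*x - 1.
Then u(x)^2 = x**6 - 4*x**5 + 2*x**4 + 6*x**3 - 3*x**2 - 2*x + 1 and u'(x)^2 = 9*x**4 - 24*x**3 + 10*x**2 + 8*x + 1.
Integrate each monomial from 0 to 3 using ∫_0^3 c·x^n dx = c·3^(n+1)/(n+1):
  ∫_0^3 u(x)^2 dx = ∫_0^3 (x^6 - 4*x^5 + 2*x^4 + 6*x^3 - 3*x^2 - 2*x + 1) dx. Term by term:
    ∫_0^3 x^6 dx = 2187/7;  ∫_0^3 -4*x^5 dx = -486;  ∫_0^3 2*x^4 dx = 486/5;
    ∫_0^3 6*x^3 dx = 243/2;  ∫_0^3 -3*x^2 dx = -27;  ∫_0^3 -2*x dx = -9;
    ∫_0^3 1 dx = 3.
  Sum: 2187/7 − 486 + 486/5 + 243/2 − 27 − 9 + 3 = 849/70.
  ∫_0^3 u'(x)^2 dx = ∫_0^3 (9*x^4 - 24*x^3 + 10*x^2 + 8*x + 1) dx. Term by term:
    ∫_0^3 9*x^4 dx = 2187/5;  ∫_0^3 -24*x^3 dx = -486;  ∫_0^3 10*x^2 dx = 90;
    ∫_0^3 8*x dx = 36;  ∫_0^3 1 dx = 3.
  Sum: 2187/5 − 486 + 90 + 36 + 3 = 402/5.
Adding: ||u||_{H^1}^2 = 849/70 + 402/5 = 6477/70.


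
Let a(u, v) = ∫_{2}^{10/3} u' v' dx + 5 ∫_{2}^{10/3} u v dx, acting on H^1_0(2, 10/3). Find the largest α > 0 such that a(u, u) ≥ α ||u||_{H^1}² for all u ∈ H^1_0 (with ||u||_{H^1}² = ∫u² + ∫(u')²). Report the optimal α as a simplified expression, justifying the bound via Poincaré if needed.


α = 1

Coercivity of a(·,·) on H^1_0(2, 10/3) means a(u, u) ≥ α ||u||_{H^1}² for every u ∈ H^1_0.
The interval has length L = 4/3, and Poincaré/coercivity depend only on L. Here a(u, u) = ∫(u')² + (5)·∫u².
Here c = 5 ≥ 1, so a(u,u) = ∫(u')² + c∫u² ≥ ∫(u')² + ∫u² = ||u||_{H^1}², i.e. α = 1 works. No larger α is possible: a(u,u) ≥ α||u||_{H^1}² means (1−α)∫(u')² ≥ (α−c)∫u², and for the modes u_n = sin(nπ(x−x₀)/L) (x₀ the left endpoint) one has ∫u_n²/∫(u_n')² = (L/(nπ))² → 0, so a(u_n,u_n)/||u_n||_{H^1}² → 1. Hence the optimal constant is α = 1.
Therefore α = 1.


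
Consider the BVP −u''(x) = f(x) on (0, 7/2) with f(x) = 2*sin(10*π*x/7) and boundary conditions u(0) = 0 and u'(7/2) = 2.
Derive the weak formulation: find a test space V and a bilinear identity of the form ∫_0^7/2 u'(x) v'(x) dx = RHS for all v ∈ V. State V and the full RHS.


V = {v ∈ H^1(0, 7/2) : v(0) = 0} (test functions vanish at x = 0 where u is specified); weak form: ∫_0^7/2 u'v' dx = ∫_0^7/2 (2*sin(10*π*x/7)) v dx + 2·v(7/2) for all v ∈ V.

Multiply both sides by a test function v and integrate from 0 to 7/2:
  ∫_0^7/2 −u''(x) v(x) dx = ∫_0^7/2 f(x) v(x) dx.
Integrate the LHS by parts once:
  ∫_0^7/2 −u'' v dx = −[u'(x) v(x)]_0^7/2 + ∫_0^7/2 u'(x) v'(x) dx.
Thus ∫_0^7/2 u'(x) v'(x) dx = ∫_0^7/2 f(x) v(x) dx + [u'(x) v(x)]_0^7/2.
Choose V so that boundary terms are either known or forced to vanish.
Mixed BC: u(0) = 0 (Dirichlet) and u'(7/2) = 2 (Neumann). Define V = {v ∈ H^1(0, 7/2) : v(0) = 0}. Then [u' v]_0^7/2 = u'(7/2)·v(7/2) − u'(0)·0 = 2·v(7/2).
Weak formulation: find u (satisfying any essential BC) such that ∫_0^7/2 u'(x) v'(x) dx = ∫_0^7/2 f v dx + 2·v(7/2) for all v ∈ V (Dirichlet at 0 absorbed into V; Neumann datum at x = 7/2 contributes the boundary term).
Substituting f(x) = 2*sin(10*π*x/7), the right-hand side is ∫_0^7/2 (2*sin(10*π*x/7)) v dx + 2·v(7/2).


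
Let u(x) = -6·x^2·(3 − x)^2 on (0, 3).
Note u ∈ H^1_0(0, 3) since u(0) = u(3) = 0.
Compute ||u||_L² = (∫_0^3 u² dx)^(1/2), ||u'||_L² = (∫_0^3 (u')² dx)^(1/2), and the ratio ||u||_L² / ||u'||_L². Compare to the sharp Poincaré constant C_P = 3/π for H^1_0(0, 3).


||u||_L² / ||u'||_L² = sqrt(3)/2 < C_P = 3/π.

u(x) = -6·x^2·(3 − x)^2, so u'(x) = 12*x*(x*(3 - x) - (x - 3)^2).
u(x) = -6·x^2·(3 − x)^2 vanishes at x = 0 and x = 3, so u ∈ H^1_0(0, 3). Differentiate via the product rule and integrate the resulting polynomials term by term.
  ∫_0^3 u² dx = ∫_0^3 (36*x^8 - 432*x^7 + 1944*x^6 - 3888*x^5 + 2916*x^4) dx. Term by term:
    ∫_0^3 36*x^8 dx = 78732;  ∫_0^3 -432*x^7 dx = -354294;  ∫_0^3 1944*x^6 dx = 4251528/7;
    ∫_0^3 -3888*x^5 dx = -472392;  ∫_0^3 2916*x^4 dx = 708588/5.
  Sum: 78732 − 354294 + 4251528/7 − 472392 + 708588/5 = 39366/35.
  ∫_0^3 (u')² dx = ∫_0^3 (576*x^6 - 5184*x^5 + 16848*x^4 - 23328*x^3 + 11664*x^2) dx. Term by term:
    ∫_0^3 576*x^6 dx = 1259712/7;  ∫_0^3 -5184*x^5 dx = -629856;  ∫_0^3 16848*x^4 dx = 4094064/5;
    ∫_0^3 -23328*x^3 dx = -472392;  ∫_0^3 11664*x^2 dx = 104976.
  Sum: 1259712/7 − 629856 + 4094064/5 − 472392 + 104976 = 52488/35.
∫_0^3 u² dx = 39366/35, so ||u||_L² = 81*sqrt(210)/35.
∫_0^3 (u')² dx = 52488/35, so ||u'||_L² = 162*sqrt(70)/35.
Ratio ||u||_L² / ||u'||_L² = sqrt(3)/2.
Sharp Poincaré constant on H^1_0(0, 3) is C_P = L/π = 3/π, achieved by sin(π/3·x).
A polynomial bump cannot attain the sharp Poincaré constant (only the first sine eigenfunction does), so the ratio is strictly less than C_P, consistent with ||u||_L² ≤ C_P ||u'||_L².


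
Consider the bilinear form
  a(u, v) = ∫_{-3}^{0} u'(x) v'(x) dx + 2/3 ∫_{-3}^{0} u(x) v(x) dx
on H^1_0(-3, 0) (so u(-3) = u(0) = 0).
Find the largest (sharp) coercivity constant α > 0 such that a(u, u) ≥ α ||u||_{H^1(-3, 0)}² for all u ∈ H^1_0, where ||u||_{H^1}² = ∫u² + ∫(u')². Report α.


α = (6 + π^2)/(9 + π^2)

Coercivity of a(·,·) on H^1_0(-3, 0) means a(u, u) ≥ α ||u||_{H^1}² for every u ∈ H^1_0.
The interval has length L = 3, and Poincaré/coercivity depend only on L. Here a(u, u) = ∫(u')² + (2/3)·∫u².
Here 0 < c = 2/3 < 1. The condition a(u,u) ≥ α||u||_{H^1}² reads (1−α)∫(u')² ≥ (α−c)∫u². Any admissible α is ≤ 1 (rapidly oscillating u have ∫u²/∫(u')² → 0), and α = 1 would force 0 ≥ (1−c)∫u², impossible since c < 1; so 1−α > 0. By the sharp Poincaré inequality on H^1_0 of an interval of length L, ∫(u')² ≥ (π/L)²∫u² with equality for the first sine mode sin(π(x−x₀)/L) (x₀ the left endpoint), so the inequality holds for all u iff (1−α)(π/L)² ≥ α − c, i.e. α ≤ ((π/L)² + c)/((π/L)² + 1) = (1 + c(L/π)²)/(1 + (L/π)²). With (π/L)² = π^2/9 and c = 2/3, the largest admissible constant is α = ((π/L)² + c)/((π/L)² + 1).
Simplifying, α = (6 + π^2)/(9 + π^2).


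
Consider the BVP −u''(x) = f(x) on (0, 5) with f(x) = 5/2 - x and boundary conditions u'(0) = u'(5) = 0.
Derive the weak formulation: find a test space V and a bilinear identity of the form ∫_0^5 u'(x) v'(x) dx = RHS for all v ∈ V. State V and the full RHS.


V = H^1(0, 5) (no boundary constraint on v; u is determined up to an additive constant); weak form: ∫_0^5 u'v' dx = ∫_0^5 (5/2 - x) v dx for all v ∈ V.

Multiply both sides by a test function v and integrate from 0 to 5:
  ∫_0^5 −u''(x) v(x) dx = ∫_0^5 f(x) v(x) dx.
Integrate the LHS by parts once:
  ∫_0^5 −u'' v dx = −[u'(x) v(x)]_0^5 + ∫_0^5 u'(x) v'(x) dx.
Thus ∫_0^5 u'(x) v'(x) dx = ∫_0^5 f(x) v(x) dx + [u'(x) v(x)]_0^5.
Choose V so that boundary terms are either known or forced to vanish.
u has homogeneous Neumann: u'(0) = u'(5) = 0. So [u' v]_0^5 = 0·v(5) − 0·v(0) = 0 for any v; take V = H^1(0, 5).
Weak formulation: find u (satisfying any essential BC) such that ∫_0^5 u'(x) v'(x) dx = ∫_0^5 f v dx for all v ∈ V (homogeneous Neumann, so boundary terms vanish).
Substituting f(x) = 5/2 - x, the right-hand side is ∫_0^5 (5/2 - x) v dx.
Compatibility check (pure Neumann): taking v ≡ 1 ∈ V gives 0 = ∫_0^5 f dx + (0) − (0), i.e. ∫_0^5 f dx must equal u'(0) − u'(5) = 0. Indeed ∫_0^5 (5/2 - x) dx = 0, so the data are compatible. The solution is then unique only up to an additive constant (fix it e.g. by requiring ∫_0^5 u dx = 0).


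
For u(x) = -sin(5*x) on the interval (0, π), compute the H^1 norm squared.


||u||_{H^1(0,π)}^2 = 13*π

u'(x) = -5*cos(5*x).
Expand u² and (u')² and integrate term by term on (0, π), using: for integers n ≥ 1, ∫_0^π sin²(nx) dx = ∫_0^π cos²(nx) dx = π/2; for n ≠ n', ∫_0^π sin(nx)sin(n'x) dx = ∫_0^π cos(nx)cos(n'x) dx = 0; and by product-to-sum, ∫_0^π sin(nx)cos(n'x) dx = ½∫_0^π [sin((n+n')x) + sin((n−n')x)] dx, which is 0 when n+n' is even and 2n/(n²−n'²) when n+n' is odd (it need not vanish on (0, π)).
  u² squared terms: (-1)²·∫sin(5x)² dx = 1·π/2 = π/2.
  So ∫_0^π u² dx = π/2.
  (u')² squared terms: (-5)²·∫cos(5x)² dx = 25·π/2 = 25*π/2.
  So ∫_0^π (u')² dx = 25*π/2.
||u||_{H^1}^2 = (π/2) + (25*π/2) = 13*π.


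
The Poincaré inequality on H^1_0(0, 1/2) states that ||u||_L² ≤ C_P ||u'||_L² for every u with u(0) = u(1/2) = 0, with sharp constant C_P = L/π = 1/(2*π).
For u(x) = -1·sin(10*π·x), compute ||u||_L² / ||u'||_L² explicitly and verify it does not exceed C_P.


||u||_L² / ||u'||_L² = 1/(10*π) < C_P = 1/(2*π).

u(x) = -1·sin(10*π·x), so u'(x) = -10*π*cos(10*π*x).
Writing u(x) = A·sin(kπx/L) with A = -1 and k = 5, use ∫_0^L sin²(kπx/L) dx = L/2 and ∫_0^L cos²(kπx/L) dx = L/2.
u² = 1·sin²(10*π·x) and (u')² = 100*π^2·cos²(10*π·x), and each of sin², cos² integrates to L/2 = 1/4 over (0, 1/2).
∫_0^1/2 u² dx = 1/4, so ||u||_L² = 1/2.
∫_0^1/2 (u')² dx = 25*π^2, so ||u'||_L² = 5*π.
Ratio ||u||_L² / ||u'||_L² = 1/(10*π).
Sharp Poincaré constant on H^1_0(0, 1/2) is C_P = L/π = 1/(2*π), achieved by sin(2*π·x).
This is the k = 5 harmonic; the ratio L/(kπ) is strictly less than C_P = L/π, consistent with the sharp inequality ||u||_L² ≤ C_P ||u'||_L².


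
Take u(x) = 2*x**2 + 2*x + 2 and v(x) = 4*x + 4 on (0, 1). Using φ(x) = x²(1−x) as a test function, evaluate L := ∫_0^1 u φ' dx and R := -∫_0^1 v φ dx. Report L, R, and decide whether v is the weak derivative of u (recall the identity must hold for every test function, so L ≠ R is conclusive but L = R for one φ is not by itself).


LHS = -11/30, RHS = -8/15. No, v is not the weak derivative of u.

u(x) = 2*x**2 + 2*x + 2, classical derivative u'(x) = 4*x + 2.
φ(x) = x²(1−x), so φ'(x) = x*(2 - 3*x).
Note φ(0) = φ(1) = 0, so the boundary term u·φ vanishes.
LHS = ∫_0^1 u(x) φ'(x) dx = ∫_0^1 (-6*x^4 - 2*x^3 - 2*x^2 + 4*x) dx. Term by term:
  ∫_0^1 -6*x^4 dx = -6/5;  ∫_0^1 -2*x^3 dx = -1/2;  ∫_0^1 -2*x^2 dx = -2/3;
  ∫_0^1 4*x dx = 2.
Sum: -6/5 − 1/2 − 2/3 + 2 = -11/30.
So LHS = -11/30.
∫_0^1 v(x) φ(x) dx = ∫_0^1 (-4*x^4 + 4*x^2) dx. Term by term:
  ∫_0^1 -4*x^4 dx = -4/5;  ∫_0^1 4*x^2 dx = 4/3.
Sum: -4/5 + 4/3 = 8/15.
So RHS = -∫_0^1 v(x) φ(x) dx = -8/15.
LHS − RHS = 1/6 ≠ 0, so the identity fails.
(For a valid weak derivative the identity must hold for EVERY test function, in particular this one. The failure shows v is NOT the weak derivative of u.)
Correct weak derivative would be u'(x) = 4*x + 2.


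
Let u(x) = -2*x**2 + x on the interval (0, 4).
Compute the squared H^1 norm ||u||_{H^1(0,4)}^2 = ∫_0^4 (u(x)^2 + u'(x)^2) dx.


||u||_{H^1}^2 = 12988/15

The H^1 norm (squared) on an interval (0, L) is
  ||u||_{H^1}^2 = ∫_0^L u(x)^2 dx + ∫_0^L u'(x)^2 dx.
Compute u'(x) = 1 - 4*x.
Then u(x)^2 = 4*x**4 - 4*x**3 + x**2 and u'(x)^2 = 16*x**2 - 8*x + 1.
Integrate each monomial from 0 to 4 using ∫_0^4 c·x^n dx = c·4^(n+1)/(n+1):
  ∫_0^4 u(x)^2 dx = ∫_0^4 (4*x^4 - 4*x^3 + x^2) dx. Term by term:
    ∫_0^4 4*x^4 dx = 4096/5;  ∫_0^4 -4*x^3 dx = -256;  ∫_0^4 x^2 dx = 64/3.
  Sum: 4096/5 − 256 + 64/3 = 8768/15.
  ∫_0^4 u'(x)^2 dx = ∫_0^4 (16*x^2 - 8*x + 1) dx. Term by term:
    ∫_0^4 16*x^2 dx = 1024/3;  ∫_0^4 -8*x dx = -64;  ∫_0^4 1 dx = 4.
  Sum: 1024/3 − 64 + 4 = 844/3.
Adding: ||u||_{H^1}^2 = 8768/15 + 844/3 = 12988/15.


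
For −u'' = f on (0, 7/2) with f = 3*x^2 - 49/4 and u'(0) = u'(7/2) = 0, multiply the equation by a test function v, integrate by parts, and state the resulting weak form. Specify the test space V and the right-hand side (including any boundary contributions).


V = H^1(0, 7/2) (no boundary constraint on v; u is determined up to an additive constant); weak form: ∫_0^7/2 u'v' dx = ∫_0^7/2 (3*x^2 - 49/4) v dx for all v ∈ V.

Multiply both sides by a test function v and integrate from 0 to 7/2:
  ∫_0^7/2 −u''(x) v(x) dx = ∫_0^7/2 f(x) v(x) dx.
Integrate the LHS by parts once:
  ∫_0^7/2 −u'' v dx = −[u'(x) v(x)]_0^7/2 + ∫_0^7/2 u'(x) v'(x) dx.
Thus ∫_0^7/2 u'(x) v'(x) dx = ∫_0^7/2 f(x) v(x) dx + [u'(x) v(x)]_0^7/2.
Choose V so that boundary terms are either known or forced to vanish.
u has homogeneous Neumann: u'(0) = u'(7/2) = 0. So [u' v]_0^7/2 = 0·v(7/2) − 0·v(0) = 0 for any v; take V = H^1(0, 7/2).
Weak formulation: find u (satisfying any essential BC) such that ∫_0^7/2 u'(x) v'(x) dx = ∫_0^7/2 f v dx for all v ∈ V (homogeneous Neumann, so boundary terms vanish).
Substituting f(x) = 3*x^2 - 49/4, the right-hand side is ∫_0^7/2 (3*x^2 - 49/4) v dx.
Compatibility check (pure Neumann): taking v ≡ 1 ∈ V gives 0 = ∫_0^7/2 f dx + (0) − (0), i.e. ∫_0^7/2 f dx must equal u'(0) − u'(7/2) = 0. Indeed ∫_0^7/2 (3*x^2 - 49/4) dx = 0, so the data are compatible. The solution is then unique only up to an additive constant (fix it e.g. by requiring ∫_0^7/2 u dx = 0).


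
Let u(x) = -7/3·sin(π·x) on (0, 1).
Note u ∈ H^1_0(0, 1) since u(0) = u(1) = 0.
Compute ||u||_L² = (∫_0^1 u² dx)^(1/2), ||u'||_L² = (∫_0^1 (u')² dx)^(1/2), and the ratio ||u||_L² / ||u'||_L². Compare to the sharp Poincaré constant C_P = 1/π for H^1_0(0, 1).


||u||_L² / ||u'||_L² = 1/π = C_P.

u(x) = -7/3·sin(π·x), so u'(x) = -7*π*cos(π*x)/3.
Writing u(x) = A·sin(kπx/L) with A = -7/3 and k = 1, use ∫_0^L sin²(kπx/L) dx = L/2 and ∫_0^L cos²(kπx/L) dx = L/2.
u² = 49/9·sin²(π·x) and (u')² = 49*π^2/9·cos²(π·x), and each of sin², cos² integrates to L/2 = 1/2 over (0, 1).
∫_0^1 u² dx = 49/18, so ||u||_L² = 7*sqrt(2)/6.
∫_0^1 (u')² dx = 49*π^2/18, so ||u'||_L² = 7*sqrt(2)*π/6.
Ratio ||u||_L² / ||u'||_L² = 1/π.
Sharp Poincaré constant on H^1_0(0, 1) is C_P = L/π = 1/π, achieved by sin(π·x).
This is the k = 1 eigenfunction (up to amplitude), so the ratio equals the sharp Poincaré constant exactly.


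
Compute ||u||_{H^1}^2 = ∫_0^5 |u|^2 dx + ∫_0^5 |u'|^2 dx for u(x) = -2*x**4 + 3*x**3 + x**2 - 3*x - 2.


||u||_{H^1}^2 = 47727845/63

The H^1 norm (squared) on an interval (0, L) is
  ||u||_{H^1}^2 = ∫_0^L u(x)^2 dx + ∫_0^L u'(x)^2 dx.
Compute u'(x) = -8*x**3 + 9*x**2 + 2*x - 3.
Then u(x)^2 = 4*x**8 - 12*x**7 + 5*x**6 + 18*x**5 - 9*x**4 - 18*x**3 + 5*x**2 + 12*x + 4 and u'(x)^2 = 64*x**6 - 144*x**5 + 49*x**4 + 84*x**3 - 50*x**2 - 12*x + 9.
Integrate each monomial from 0 to 5 using ∫_0^5 c·x^n dx = c·5^(n+1)/(n+1):
  ∫_0^5 u(x)^2 dx = ∫_0^5 (4*x^8 - 12*x^7 + 5*x^6 + 18*x^5 - 9*x^4 - 18*x^3 + 5*x^2 + 12*x + 4) dx. Term by term:
    ∫_0^5 4*x^8 dx = 7812500/9;  ∫_0^5 -12*x^7 dx = -1171875/2;  ∫_0^5 5*x^6 dx = 390625/7;
    ∫_0^5 18*x^5 dx = 46875;  ∫_0^5 -9*x^4 dx = -5625;  ∫_0^5 -18*x^3 dx = -5625/2;
    ∫_0^5 5*x^2 dx = 625/3;  ∫_0^5 12*x dx = 150;  ∫_0^5 4 dx = 20.
  Sum: 7812500/9 − 1171875/2 + 390625/7 + 46875 − 5625 − 5625/2 + 625/3 + 150 + 20 = 23734460/63.
  ∫_0^5 u'(x)^2 dx = ∫_0^5 (64*x^6 - 144*x^5 + 49*x^4 + 84*x^3 - 50*x^2 - 12*x + 9) dx. Term by term:
    ∫_0^5 64*x^6 dx = 5000000/7;  ∫_0^5 -144*x^5 dx = -375000;  ∫_0^5 49*x^4 dx = 30625;
    ∫_0^5 84*x^3 dx = 13125;  ∫_0^5 -50*x^2 dx = -6250/3;  ∫_0^5 -12*x dx = -150;
    ∫_0^5 9 dx = 45.
  Sum: 5000000/7 − 375000 + 30625 + 13125 − 6250/3 − 150 + 45 = 7997795/21.
Adding: ||u||_{H^1}^2 = 23734460/63 + 7997795/21 = 47727845/63.


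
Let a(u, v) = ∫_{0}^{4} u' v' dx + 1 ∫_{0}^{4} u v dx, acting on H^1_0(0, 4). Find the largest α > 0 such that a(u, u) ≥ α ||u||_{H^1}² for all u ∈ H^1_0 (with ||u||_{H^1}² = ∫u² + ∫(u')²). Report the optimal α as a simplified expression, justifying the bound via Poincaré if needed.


α = 1

Coercivity of a(·,·) on H^1_0(0, 4) means a(u, u) ≥ α ||u||_{H^1}² for every u ∈ H^1_0.
The interval has length L = 4, and Poincaré/coercivity depend only on L. Here a(u, u) = ∫(u')² + (1)·∫u².
Here c = 1 ≥ 1, so a(u,u) = ∫(u')² + c∫u² ≥ ∫(u')² + ∫u² = ||u||_{H^1}², i.e. α = 1 works. No larger α is possible: a(u,u) ≥ α||u||_{H^1}² means (1−α)∫(u')² ≥ (α−c)∫u², and for the modes u_n = sin(nπ(x−x₀)/L) (x₀ the left endpoint) one has ∫u_n²/∫(u_n')² = (L/(nπ))² → 0, so a(u_n,u_n)/||u_n||_{H^1}² → 1. Hence the optimal constant is α = 1.
Therefore α = 1.


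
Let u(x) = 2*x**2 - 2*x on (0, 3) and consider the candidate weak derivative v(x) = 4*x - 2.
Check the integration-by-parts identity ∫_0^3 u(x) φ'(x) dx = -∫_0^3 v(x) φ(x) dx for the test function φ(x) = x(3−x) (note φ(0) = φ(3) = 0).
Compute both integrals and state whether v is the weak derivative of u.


LHS = -18, RHS = -18. Yes, v = u' weakly.

u(x) = 2*x**2 - 2*x, classical derivative u'(x) = 4*x - 2.
φ(x) = x(3−x), so φ'(x) = 3 - 2*x.
Note φ(0) = φ(3) = 0, so the boundary term u·φ vanishes.
LHS = ∫_0^3 u(x) φ'(x) dx = ∫_0^3 (-4*x^3 + 10*x^2 - 6*x) dx. Term by term:
  ∫_0^3 -4*x^3 dx = -81;  ∫_0^3 10*x^2 dx = 90;  ∫_0^3 -6*x dx = -27.
Sum: -81 + 90 − 27 = -18.
So LHS = -18.
∫_0^3 v(x) φ(x) dx = ∫_0^3 (-4*x^3 + 14*x^2 - 6*x) dx. Term by term:
  ∫_0^3 -4*x^3 dx = -81;  ∫_0^3 14*x^2 dx = 126;  ∫_0^3 -6*x dx = -27.
Sum: -81 + 126 − 27 = 18.
So RHS = -∫_0^3 v(x) φ(x) dx = -18.
LHS = RHS, so the identity holds for this test φ.
Moreover u is smooth here and v(x) = u'(x) = 4*x - 2 pointwise, so the identity holds for every test function. Hence v is the weak derivative of u.
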